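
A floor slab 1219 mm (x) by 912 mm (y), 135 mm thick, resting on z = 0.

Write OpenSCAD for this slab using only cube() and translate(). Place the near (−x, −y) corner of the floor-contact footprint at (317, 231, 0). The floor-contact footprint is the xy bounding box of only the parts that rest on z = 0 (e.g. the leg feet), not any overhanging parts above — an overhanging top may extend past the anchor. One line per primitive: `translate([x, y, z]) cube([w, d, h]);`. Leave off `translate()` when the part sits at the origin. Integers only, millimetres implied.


translate([317, 231, 0]) cube([1219, 912, 135]);


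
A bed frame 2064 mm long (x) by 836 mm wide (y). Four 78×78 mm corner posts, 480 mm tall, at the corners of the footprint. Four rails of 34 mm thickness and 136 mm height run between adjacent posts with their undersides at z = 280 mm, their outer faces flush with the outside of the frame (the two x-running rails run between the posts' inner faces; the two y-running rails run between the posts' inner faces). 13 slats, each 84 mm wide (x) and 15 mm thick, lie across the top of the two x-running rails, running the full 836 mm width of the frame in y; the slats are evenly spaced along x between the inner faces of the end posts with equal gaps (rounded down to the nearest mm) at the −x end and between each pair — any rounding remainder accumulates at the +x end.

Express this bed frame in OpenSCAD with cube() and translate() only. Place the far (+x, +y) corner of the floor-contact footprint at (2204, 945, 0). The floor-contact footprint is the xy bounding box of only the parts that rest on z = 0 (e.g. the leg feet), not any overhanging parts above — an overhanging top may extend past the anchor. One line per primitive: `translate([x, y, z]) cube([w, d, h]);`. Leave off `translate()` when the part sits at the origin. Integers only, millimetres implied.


translate([140, 109, 0]) cube([78, 78, 480]);
translate([140, 867, 0]) cube([78, 78, 480]);
translate([2126, 109, 0]) cube([78, 78, 480]);
translate([2126, 867, 0]) cube([78, 78, 480]);
translate([218, 109, 280]) cube([1908, 34, 136]);
translate([218, 911, 280]) cube([1908, 34, 136]);
translate([140, 187, 280]) cube([34, 680, 136]);
translate([2170, 187, 280]) cube([34, 680, 136]);
translate([276, 109, 416]) cube([84, 836, 15]);
translate([418, 109, 416]) cube([84, 836, 15]);
translate([560, 109, 416]) cube([84, 836, 15]);
translate([702, 109, 416]) cube([84, 836, 15]);
translate([844, 109, 416]) cube([84, 836, 15]);
translate([986, 109, 416]) cube([84, 836, 15]);
translate([1128, 109, 416]) cube([84, 836, 15]);
translate([1270, 109, 416]) cube([84, 836, 15]);
translate([1412, 109, 416]) cube([84, 836, 15]);
translate([1554, 109, 416]) cube([84, 836, 15]);
translate([1696, 109, 416]) cube([84, 836, 15]);
translate([1838, 109, 416]) cube([84, 836, 15]);
translate([1980, 109, 416]) cube([84, 836, 15]);


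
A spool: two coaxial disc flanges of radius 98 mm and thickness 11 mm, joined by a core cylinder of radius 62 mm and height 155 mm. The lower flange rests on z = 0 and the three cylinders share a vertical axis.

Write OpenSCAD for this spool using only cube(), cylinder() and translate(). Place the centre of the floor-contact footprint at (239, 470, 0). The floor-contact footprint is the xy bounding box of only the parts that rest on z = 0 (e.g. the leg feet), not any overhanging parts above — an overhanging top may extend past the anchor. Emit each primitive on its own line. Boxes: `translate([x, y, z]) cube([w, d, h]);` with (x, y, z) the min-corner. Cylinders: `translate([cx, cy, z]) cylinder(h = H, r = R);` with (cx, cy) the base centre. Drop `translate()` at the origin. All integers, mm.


translate([239, 470, 0]) cylinder(h = 11, r = 98);
translate([239, 470, 11]) cylinder(h = 155, r = 62);
translate([239, 470, 166]) cylinder(h = 11, r = 98);


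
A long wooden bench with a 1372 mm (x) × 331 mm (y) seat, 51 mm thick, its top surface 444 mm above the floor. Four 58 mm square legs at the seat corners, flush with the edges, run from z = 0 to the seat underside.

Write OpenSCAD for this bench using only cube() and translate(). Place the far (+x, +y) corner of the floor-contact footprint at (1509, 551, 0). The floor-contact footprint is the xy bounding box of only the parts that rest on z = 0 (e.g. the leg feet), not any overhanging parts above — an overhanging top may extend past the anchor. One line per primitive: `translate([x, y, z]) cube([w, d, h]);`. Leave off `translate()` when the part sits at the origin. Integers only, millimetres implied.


// leg_h = 444 − 51 = 393
translate([137, 220, 393]) cube([1372, 331, 51]);
translate([137, 220, 0]) cube([58, 58, 393]);
translate([137, 493, 0]) cube([58, 58, 393]);
translate([1451, 220, 0]) cube([58, 58, 393]);
translate([1451, 493, 0]) cube([58, 58, 393]);


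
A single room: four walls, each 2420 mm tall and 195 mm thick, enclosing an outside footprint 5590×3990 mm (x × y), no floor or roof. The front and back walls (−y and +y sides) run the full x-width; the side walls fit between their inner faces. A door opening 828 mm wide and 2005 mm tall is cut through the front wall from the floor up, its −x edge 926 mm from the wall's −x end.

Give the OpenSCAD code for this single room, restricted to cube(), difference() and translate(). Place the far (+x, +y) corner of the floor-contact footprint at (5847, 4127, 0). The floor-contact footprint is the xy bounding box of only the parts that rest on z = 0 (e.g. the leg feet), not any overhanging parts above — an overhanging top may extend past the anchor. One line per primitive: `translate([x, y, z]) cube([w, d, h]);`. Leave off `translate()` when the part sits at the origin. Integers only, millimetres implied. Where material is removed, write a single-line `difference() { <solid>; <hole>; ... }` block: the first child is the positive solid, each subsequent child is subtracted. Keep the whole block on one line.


difference() { translate([257, 137, 0]) cube([5590, 195, 2420]); translate([1183, 137, 0]) cube([828, 195, 2005]); }
translate([257, 3932, 0]) cube([5590, 195, 2420]);
translate([257, 332, 0]) cube([195, 3600, 2420]);
translate([5652, 332, 0]) cube([195, 3600, 2420]);


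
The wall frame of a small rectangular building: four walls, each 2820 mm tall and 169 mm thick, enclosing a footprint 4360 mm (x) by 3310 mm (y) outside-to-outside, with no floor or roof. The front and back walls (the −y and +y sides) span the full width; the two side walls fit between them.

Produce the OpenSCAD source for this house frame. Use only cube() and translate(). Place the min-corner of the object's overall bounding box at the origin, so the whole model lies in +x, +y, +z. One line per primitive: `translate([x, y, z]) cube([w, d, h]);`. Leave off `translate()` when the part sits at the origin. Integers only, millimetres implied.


cube([4360, 169, 2820]);
translate([0, 3141, 0]) cube([4360, 169, 2820]);
translate([0, 169, 0]) cube([169, 2972, 2820]);
translate([4191, 169, 0]) cube([169, 2972, 2820]);


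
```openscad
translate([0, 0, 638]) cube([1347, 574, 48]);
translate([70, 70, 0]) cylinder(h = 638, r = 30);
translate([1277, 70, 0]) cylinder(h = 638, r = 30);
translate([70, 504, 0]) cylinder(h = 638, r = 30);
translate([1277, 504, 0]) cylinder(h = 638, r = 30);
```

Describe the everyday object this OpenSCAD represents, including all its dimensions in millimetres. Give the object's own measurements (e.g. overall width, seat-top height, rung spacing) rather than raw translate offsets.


A rectangular dining table. The top is 1347×574×48 mm with its upper surface at z = 686 mm. It stands on four round legs of 60 mm diameter, each leg's bounding box inset 40 mm from the nearest pair of top edges, running from the floor to the underside of the top.


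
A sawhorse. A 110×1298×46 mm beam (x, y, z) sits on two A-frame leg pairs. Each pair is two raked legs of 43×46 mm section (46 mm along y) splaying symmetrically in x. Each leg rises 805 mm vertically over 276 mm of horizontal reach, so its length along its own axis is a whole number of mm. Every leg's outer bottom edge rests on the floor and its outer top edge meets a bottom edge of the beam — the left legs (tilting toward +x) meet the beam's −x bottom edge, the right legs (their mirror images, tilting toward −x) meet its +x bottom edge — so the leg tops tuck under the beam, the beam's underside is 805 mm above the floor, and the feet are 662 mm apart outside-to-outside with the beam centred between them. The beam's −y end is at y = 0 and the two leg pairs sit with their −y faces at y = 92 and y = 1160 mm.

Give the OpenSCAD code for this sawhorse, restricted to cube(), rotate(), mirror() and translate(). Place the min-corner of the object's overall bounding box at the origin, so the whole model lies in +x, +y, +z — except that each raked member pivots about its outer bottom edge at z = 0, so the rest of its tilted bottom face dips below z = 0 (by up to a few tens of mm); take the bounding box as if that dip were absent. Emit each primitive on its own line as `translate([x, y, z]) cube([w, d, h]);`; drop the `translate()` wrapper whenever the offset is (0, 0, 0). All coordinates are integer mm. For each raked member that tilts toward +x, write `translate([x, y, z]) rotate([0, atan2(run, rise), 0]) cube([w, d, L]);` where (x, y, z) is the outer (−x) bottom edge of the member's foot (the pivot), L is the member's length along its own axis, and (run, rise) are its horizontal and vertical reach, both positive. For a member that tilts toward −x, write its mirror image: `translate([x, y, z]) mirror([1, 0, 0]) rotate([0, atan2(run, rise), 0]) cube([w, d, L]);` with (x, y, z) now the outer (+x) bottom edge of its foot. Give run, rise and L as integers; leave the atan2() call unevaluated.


translate([276, 0, 805]) cube([110, 1298, 46]);
translate([0, 92, 0]) rotate([0, atan2(276, 805), 0]) cube([43, 46, 851]);
translate([662, 92, 0]) mirror([1, 0, 0]) rotate([0, atan2(276, 805), 0]) cube([43, 46, 851]);
translate([0, 1160, 0]) rotate([0, atan2(276, 805), 0]) cube([43, 46, 851]);
translate([662, 1160, 0]) mirror([1, 0, 0]) rotate([0, atan2(276, 805), 0]) cube([43, 46, 851]);


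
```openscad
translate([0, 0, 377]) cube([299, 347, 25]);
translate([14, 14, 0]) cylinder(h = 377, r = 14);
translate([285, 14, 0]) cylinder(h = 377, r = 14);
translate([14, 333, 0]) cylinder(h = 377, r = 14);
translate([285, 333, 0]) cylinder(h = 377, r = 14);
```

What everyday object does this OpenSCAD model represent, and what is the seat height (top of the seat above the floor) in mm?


A stool. The seat height is 402 mm.

A 299×347×25 slab at z = 377 on four corner cylinders — a stool. The seat top is 377 + 25 = 402 mm.


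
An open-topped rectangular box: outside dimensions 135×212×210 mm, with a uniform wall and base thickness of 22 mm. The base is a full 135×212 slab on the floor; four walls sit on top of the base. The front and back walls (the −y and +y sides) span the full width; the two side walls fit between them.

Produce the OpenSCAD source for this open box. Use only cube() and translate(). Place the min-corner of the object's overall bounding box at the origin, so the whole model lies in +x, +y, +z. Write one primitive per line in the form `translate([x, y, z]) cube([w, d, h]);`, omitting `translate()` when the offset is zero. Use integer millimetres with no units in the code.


cube([135, 212, 22]);
translate([0, 0, 22]) cube([135, 22, 188]);
translate([0, 190, 22]) cube([135, 22, 188]);
translate([0, 22, 22]) cube([22, 168, 188]);
translate([113, 22, 22]) cube([22, 168, 188]);


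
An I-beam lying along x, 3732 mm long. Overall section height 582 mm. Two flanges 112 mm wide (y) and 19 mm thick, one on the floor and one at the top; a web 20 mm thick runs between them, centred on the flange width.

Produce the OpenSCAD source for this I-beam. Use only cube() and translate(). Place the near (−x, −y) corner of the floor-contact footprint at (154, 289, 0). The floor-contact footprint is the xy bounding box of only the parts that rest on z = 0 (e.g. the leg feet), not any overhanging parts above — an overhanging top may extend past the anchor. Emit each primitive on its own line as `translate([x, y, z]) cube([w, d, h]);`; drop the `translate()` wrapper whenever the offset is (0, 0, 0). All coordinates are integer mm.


translate([154, 289, 0]) cube([3732, 112, 19]);
translate([154, 335, 19]) cube([3732, 20, 544]);
translate([154, 289, 563]) cube([3732, 112, 19]);


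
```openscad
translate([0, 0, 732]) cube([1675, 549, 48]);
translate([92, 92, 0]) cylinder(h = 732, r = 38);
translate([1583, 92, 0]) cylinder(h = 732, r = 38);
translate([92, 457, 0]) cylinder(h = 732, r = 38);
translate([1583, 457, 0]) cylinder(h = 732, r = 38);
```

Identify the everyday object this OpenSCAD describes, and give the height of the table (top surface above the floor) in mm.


A table. The table height is 780 mm.

A 1675×549×48 slab sits at z = 732 on four Ø76 mm round legs — a table. The top surface is at 732 + 48 = 780 mm.


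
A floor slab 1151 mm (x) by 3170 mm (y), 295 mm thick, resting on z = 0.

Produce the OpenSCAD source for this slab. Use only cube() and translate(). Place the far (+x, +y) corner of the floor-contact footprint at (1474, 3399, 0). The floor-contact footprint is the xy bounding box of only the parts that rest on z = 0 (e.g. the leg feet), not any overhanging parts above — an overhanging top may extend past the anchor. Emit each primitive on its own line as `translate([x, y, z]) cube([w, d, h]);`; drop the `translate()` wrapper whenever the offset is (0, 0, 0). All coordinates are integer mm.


translate([323, 229, 0]) cube([1151, 3170, 295]);


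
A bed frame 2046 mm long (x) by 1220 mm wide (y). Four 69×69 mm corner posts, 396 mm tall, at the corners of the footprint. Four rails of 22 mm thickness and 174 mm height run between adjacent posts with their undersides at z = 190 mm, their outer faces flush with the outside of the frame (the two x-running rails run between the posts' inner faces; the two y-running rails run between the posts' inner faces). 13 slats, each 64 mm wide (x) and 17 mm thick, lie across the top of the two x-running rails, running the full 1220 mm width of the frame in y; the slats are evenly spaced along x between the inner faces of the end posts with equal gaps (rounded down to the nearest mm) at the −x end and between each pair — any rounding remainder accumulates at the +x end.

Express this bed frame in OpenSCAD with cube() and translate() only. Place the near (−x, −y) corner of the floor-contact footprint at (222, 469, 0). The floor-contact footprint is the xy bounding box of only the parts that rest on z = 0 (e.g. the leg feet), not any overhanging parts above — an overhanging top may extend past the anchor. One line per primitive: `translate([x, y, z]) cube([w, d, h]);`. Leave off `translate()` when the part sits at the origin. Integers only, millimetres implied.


translate([222, 469, 0]) cube([69, 69, 396]);
translate([222, 1620, 0]) cube([69, 69, 396]);
translate([2199, 469, 0]) cube([69, 69, 396]);
translate([2199, 1620, 0]) cube([69, 69, 396]);
translate([291, 469, 190]) cube([1908, 22, 174]);
translate([291, 1667, 190]) cube([1908, 22, 174]);
translate([222, 538, 190]) cube([22, 1082, 174]);
translate([2246, 538, 190]) cube([22, 1082, 174]);
translate([367, 469, 364]) cube([64, 1220, 17]);
translate([507, 469, 364]) cube([64, 1220, 17]);
translate([647, 469, 364]) cube([64, 1220, 17]);
translate([787, 469, 364]) cube([64, 1220, 17]);
translate([927, 469, 364]) cube([64, 1220, 17]);
translate([1067, 469, 364]) cube([64, 1220, 17]);
translate([1207, 469, 364]) cube([64, 1220, 17]);
translate([1347, 469, 364]) cube([64, 1220, 17]);
translate([1487, 469, 364]) cube([64, 1220, 17]);
translate([1627, 469, 364]) cube([64, 1220, 17]);
translate([1767, 469, 364]) cube([64, 1220, 17]);
translate([1907, 469, 364]) cube([64, 1220, 17]);
translate([2047, 469, 364]) cube([64, 1220, 17]);


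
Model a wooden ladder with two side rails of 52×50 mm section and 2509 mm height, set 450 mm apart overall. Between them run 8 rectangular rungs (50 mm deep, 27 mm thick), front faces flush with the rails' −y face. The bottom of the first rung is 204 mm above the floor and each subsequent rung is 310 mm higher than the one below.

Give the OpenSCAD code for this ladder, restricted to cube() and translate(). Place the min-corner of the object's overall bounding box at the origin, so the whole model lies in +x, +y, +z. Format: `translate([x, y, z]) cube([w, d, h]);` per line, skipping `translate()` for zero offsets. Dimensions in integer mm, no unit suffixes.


cube([52, 50, 2509]);
translate([398, 0, 0]) cube([52, 50, 2509]);
translate([52, 0, 204]) cube([346, 50, 27]);
translate([52, 0, 514]) cube([346, 50, 27]);
translate([52, 0, 824]) cube([346, 50, 27]);
translate([52, 0, 1134]) cube([346, 50, 27]);
translate([52, 0, 1444]) cube([346, 50, 27]);
translate([52, 0, 1754]) cube([346, 50, 27]);
translate([52, 0, 2064]) cube([346, 50, 27]);
translate([52, 0, 2374]) cube([346, 50, 27]);


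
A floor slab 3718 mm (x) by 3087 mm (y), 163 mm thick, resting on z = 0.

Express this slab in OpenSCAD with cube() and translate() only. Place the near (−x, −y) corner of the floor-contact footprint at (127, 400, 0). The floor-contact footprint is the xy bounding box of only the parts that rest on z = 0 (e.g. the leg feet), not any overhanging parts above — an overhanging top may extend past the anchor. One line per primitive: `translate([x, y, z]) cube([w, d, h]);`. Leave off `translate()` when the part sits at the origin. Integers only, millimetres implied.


translate([127, 400, 0]) cube([3718, 3087, 163]);


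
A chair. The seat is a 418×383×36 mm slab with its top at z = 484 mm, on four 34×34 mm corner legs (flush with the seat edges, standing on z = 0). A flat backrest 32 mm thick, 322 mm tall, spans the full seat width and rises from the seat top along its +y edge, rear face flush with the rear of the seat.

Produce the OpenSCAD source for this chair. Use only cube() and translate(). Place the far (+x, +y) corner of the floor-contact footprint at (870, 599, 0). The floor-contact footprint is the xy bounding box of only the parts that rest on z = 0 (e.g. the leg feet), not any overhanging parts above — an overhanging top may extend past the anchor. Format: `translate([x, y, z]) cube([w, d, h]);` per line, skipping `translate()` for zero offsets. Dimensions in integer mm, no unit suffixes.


// leg_h = 484 - 36 = 448
translate([452, 216, 448]) cube([418, 383, 36]);
translate([452, 216, 0]) cube([34, 34, 448]);
translate([836, 216, 0]) cube([34, 34, 448]);
translate([452, 565, 0]) cube([34, 34, 448]);
translate([836, 565, 0]) cube([34, 34, 448]);
translate([452, 567, 484]) cube([418, 32, 322]);


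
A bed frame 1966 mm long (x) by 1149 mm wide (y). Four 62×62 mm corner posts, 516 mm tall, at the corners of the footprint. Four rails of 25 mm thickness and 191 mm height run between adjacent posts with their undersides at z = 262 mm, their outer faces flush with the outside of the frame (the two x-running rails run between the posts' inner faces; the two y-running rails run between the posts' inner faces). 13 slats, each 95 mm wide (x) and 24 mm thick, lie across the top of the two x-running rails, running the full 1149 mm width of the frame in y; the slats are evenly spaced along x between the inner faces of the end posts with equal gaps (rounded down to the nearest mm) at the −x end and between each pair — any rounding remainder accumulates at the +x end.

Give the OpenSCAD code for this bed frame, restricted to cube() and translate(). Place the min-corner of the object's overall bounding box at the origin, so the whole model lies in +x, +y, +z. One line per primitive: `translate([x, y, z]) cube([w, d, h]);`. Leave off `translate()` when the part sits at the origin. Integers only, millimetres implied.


cube([62, 62, 516]);
translate([0, 1087, 0]) cube([62, 62, 516]);
translate([1904, 0, 0]) cube([62, 62, 516]);
translate([1904, 1087, 0]) cube([62, 62, 516]);
translate([62, 0, 262]) cube([1842, 25, 191]);
translate([62, 1124, 262]) cube([1842, 25, 191]);
translate([0, 62, 262]) cube([25, 1025, 191]);
translate([1941, 62, 262]) cube([25, 1025, 191]);
translate([105, 0, 453]) cube([95, 1149, 24]);
translate([243, 0, 453]) cube([95, 1149, 24]);
translate([381, 0, 453]) cube([95, 1149, 24]);
translate([519, 0, 453]) cube([95, 1149, 24]);
translate([657, 0, 453]) cube([95, 1149, 24]);
translate([795, 0, 453]) cube([95, 1149, 24]);
translate([933, 0, 453]) cube([95, 1149, 24]);
translate([1071, 0, 453]) cube([95, 1149, 24]);
translate([1209, 0, 453]) cube([95, 1149, 24]);
translate([1347, 0, 453]) cube([95, 1149, 24]);
translate([1485, 0, 453]) cube([95, 1149, 24]);
translate([1623, 0, 453]) cube([95, 1149, 24]);
translate([1761, 0, 453]) cube([95, 1149, 24]);


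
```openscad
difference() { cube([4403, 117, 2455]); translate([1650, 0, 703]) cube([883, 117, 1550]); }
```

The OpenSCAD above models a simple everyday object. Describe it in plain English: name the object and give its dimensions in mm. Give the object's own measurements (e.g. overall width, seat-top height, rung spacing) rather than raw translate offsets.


A wall 4403 mm long (x), 117 mm thick (y), 2455 mm tall, with a rectangular window opening cut through it. The opening is 883 mm wide and 1550 mm tall; its sill is at z = 703 mm and its near (−x) edge is 1650 mm from the wall's −x end. The opening passes through the full wall thickness.


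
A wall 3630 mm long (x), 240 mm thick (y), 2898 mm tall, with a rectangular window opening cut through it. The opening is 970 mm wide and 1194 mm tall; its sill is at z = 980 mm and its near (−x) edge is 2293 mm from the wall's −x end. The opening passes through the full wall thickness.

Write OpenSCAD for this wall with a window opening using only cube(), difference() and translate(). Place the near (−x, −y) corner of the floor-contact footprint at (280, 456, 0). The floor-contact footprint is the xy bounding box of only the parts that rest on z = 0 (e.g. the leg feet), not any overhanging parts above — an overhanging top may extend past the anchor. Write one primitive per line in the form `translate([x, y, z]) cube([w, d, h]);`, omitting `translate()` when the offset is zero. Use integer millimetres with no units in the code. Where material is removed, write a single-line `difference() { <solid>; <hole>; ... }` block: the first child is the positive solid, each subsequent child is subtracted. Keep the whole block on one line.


difference() { translate([280, 456, 0]) cube([3630, 240, 2898]); translate([2573, 456, 980]) cube([970, 240, 1194]); }


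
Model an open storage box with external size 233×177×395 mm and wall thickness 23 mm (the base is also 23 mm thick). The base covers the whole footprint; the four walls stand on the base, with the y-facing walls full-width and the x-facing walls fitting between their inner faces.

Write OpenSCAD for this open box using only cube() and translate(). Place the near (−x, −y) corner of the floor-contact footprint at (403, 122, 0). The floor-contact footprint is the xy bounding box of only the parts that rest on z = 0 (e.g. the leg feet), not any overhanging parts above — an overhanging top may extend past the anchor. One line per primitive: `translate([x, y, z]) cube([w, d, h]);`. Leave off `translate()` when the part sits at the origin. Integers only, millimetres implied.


translate([403, 122, 0]) cube([233, 177, 23]);
translate([403, 122, 23]) cube([233, 23, 372]);
translate([403, 276, 23]) cube([233, 23, 372]);
translate([403, 145, 23]) cube([23, 131, 372]);
translate([613, 145, 23]) cube([23, 131, 372]);


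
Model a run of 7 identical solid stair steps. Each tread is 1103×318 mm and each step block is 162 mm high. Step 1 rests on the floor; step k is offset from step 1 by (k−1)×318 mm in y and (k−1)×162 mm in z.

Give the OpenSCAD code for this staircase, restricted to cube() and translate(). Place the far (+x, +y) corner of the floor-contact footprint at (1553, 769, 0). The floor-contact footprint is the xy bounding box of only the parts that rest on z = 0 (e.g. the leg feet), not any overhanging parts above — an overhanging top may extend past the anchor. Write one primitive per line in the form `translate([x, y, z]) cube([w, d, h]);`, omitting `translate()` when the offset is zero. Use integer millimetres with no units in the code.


translate([450, 451, 0]) cube([1103, 318, 162]);
translate([450, 769, 162]) cube([1103, 318, 162]);
translate([450, 1087, 324]) cube([1103, 318, 162]);
translate([450, 1405, 486]) cube([1103, 318, 162]);
translate([450, 1723, 648]) cube([1103, 318, 162]);
translate([450, 2041, 810]) cube([1103, 318, 162]);
translate([450, 2359, 972]) cube([1103, 318, 162]);


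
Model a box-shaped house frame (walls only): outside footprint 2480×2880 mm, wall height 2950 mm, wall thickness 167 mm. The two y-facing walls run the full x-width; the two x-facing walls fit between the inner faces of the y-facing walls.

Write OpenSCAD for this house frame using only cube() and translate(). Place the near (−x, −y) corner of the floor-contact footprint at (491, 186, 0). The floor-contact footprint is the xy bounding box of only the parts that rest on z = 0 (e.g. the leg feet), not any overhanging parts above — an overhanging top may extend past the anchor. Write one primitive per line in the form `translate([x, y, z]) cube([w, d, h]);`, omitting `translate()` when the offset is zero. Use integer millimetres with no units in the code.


translate([491, 186, 0]) cube([2480, 167, 2950]);
translate([491, 2899, 0]) cube([2480, 167, 2950]);
translate([491, 353, 0]) cube([167, 2546, 2950]);
translate([2804, 353, 0]) cube([167, 2546, 2950]);


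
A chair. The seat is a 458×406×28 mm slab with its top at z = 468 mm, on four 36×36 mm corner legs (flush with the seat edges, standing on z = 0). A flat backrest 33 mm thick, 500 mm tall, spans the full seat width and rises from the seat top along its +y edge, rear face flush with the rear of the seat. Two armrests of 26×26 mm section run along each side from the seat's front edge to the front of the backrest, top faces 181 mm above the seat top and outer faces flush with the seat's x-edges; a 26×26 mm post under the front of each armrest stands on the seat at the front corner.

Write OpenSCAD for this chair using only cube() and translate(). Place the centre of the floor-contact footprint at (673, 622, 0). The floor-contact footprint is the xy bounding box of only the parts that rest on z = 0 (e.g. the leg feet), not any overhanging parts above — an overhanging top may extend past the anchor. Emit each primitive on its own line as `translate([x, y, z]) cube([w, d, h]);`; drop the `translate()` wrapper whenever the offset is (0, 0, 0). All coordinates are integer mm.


// leg_h = 468 - 28 = 440
// arm post h = 181 - 26 = 155
translate([444, 419, 440]) cube([458, 406, 28]);
translate([444, 419, 0]) cube([36, 36, 440]);
translate([866, 419, 0]) cube([36, 36, 440]);
translate([444, 789, 0]) cube([36, 36, 440]);
translate([866, 789, 0]) cube([36, 36, 440]);
translate([444, 792, 468]) cube([458, 33, 500]);
translate([444, 419, 623]) cube([26, 373, 26]);
translate([876, 419, 623]) cube([26, 373, 26]);
translate([444, 419, 468]) cube([26, 26, 155]);
translate([876, 419, 468]) cube([26, 26, 155]);


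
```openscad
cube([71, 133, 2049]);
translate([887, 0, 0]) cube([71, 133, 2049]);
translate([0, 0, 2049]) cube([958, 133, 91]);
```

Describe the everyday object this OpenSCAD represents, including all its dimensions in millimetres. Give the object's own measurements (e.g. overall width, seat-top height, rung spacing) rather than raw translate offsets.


A door frame. The clear opening is 816 mm wide and 2049 mm high. Two 71 mm wide jambs, 133 mm deep, stand either side of the opening from the floor to the top of the opening. A 91 mm thick head sits across the top of both jambs, spanning the full outside width of the frame.


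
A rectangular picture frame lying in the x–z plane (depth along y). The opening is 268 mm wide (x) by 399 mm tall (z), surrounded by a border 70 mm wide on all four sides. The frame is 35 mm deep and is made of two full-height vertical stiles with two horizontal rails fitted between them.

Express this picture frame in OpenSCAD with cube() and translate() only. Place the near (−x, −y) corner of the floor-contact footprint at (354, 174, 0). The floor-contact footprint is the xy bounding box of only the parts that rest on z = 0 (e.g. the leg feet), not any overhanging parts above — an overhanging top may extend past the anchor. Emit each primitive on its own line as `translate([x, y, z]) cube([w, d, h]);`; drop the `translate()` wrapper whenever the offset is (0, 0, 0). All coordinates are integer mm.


translate([354, 174, 0]) cube([70, 35, 539]);
translate([692, 174, 0]) cube([70, 35, 539]);
translate([424, 174, 0]) cube([268, 35, 70]);
translate([424, 174, 469]) cube([268, 35, 70]);


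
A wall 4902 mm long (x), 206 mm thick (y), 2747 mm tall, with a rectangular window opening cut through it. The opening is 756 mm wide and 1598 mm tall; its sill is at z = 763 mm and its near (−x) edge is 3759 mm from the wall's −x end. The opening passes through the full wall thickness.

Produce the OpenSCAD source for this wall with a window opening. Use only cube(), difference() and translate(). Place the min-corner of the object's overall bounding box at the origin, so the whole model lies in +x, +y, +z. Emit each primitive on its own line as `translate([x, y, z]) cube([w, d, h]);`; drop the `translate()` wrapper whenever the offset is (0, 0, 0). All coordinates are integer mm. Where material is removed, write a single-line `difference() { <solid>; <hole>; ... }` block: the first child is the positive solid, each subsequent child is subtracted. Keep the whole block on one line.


difference() { cube([4902, 206, 2747]); translate([3759, 0, 763]) cube([756, 206, 1598]); }


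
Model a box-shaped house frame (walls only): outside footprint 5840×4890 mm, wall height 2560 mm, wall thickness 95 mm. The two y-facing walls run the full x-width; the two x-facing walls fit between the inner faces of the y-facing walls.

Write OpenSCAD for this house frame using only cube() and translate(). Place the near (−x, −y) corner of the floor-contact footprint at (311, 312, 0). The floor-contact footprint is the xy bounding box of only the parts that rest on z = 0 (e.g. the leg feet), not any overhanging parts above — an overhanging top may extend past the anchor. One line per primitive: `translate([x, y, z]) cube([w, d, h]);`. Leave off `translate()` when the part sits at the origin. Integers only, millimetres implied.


translate([311, 312, 0]) cube([5840, 95, 2560]);
translate([311, 5107, 0]) cube([5840, 95, 2560]);
translate([311, 407, 0]) cube([95, 4700, 2560]);
translate([6056, 407, 0]) cube([95, 4700, 2560]);


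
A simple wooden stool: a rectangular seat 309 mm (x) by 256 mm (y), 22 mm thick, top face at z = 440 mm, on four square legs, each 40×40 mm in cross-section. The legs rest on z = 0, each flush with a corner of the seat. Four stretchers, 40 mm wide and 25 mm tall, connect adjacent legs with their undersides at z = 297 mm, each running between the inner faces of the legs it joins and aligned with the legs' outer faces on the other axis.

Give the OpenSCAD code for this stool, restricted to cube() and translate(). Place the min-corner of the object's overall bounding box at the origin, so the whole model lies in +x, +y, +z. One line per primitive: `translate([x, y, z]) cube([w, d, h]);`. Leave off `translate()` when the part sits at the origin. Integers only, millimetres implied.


translate([0, 0, 418]) cube([309, 256, 22]);
cube([40, 40, 418]);
translate([269, 0, 0]) cube([40, 40, 418]);
translate([0, 216, 0]) cube([40, 40, 418]);
translate([269, 216, 0]) cube([40, 40, 418]);
translate([40, 0, 297]) cube([229, 40, 25]);
translate([40, 216, 297]) cube([229, 40, 25]);
translate([0, 40, 297]) cube([40, 176, 25]);
translate([269, 40, 297]) cube([40, 176, 25]);


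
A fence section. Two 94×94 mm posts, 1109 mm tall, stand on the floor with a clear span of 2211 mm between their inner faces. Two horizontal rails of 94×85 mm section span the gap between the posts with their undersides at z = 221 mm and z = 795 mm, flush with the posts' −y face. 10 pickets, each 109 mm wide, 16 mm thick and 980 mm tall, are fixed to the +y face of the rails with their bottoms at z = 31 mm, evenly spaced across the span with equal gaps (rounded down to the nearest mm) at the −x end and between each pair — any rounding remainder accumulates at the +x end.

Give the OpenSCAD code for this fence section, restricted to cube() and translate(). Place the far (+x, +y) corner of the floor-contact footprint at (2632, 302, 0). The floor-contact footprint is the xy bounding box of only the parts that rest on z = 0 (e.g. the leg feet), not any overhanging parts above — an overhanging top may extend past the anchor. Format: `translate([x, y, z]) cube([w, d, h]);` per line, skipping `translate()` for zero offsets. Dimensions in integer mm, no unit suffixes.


translate([233, 208, 0]) cube([94, 94, 1109]);
translate([2538, 208, 0]) cube([94, 94, 1109]);
translate([327, 208, 221]) cube([2211, 94, 85]);
translate([327, 208, 795]) cube([2211, 94, 85]);
translate([428, 302, 31]) cube([109, 16, 980]);
translate([638, 302, 31]) cube([109, 16, 980]);
translate([848, 302, 31]) cube([109, 16, 980]);
translate([1058, 302, 31]) cube([109, 16, 980]);
translate([1268, 302, 31]) cube([109, 16, 980]);
translate([1478, 302, 31]) cube([109, 16, 980]);
translate([1688, 302, 31]) cube([109, 16, 980]);
translate([1898, 302, 31]) cube([109, 16, 980]);
translate([2108, 302, 31]) cube([109, 16, 980]);
translate([2318, 302, 31]) cube([109, 16, 980]);


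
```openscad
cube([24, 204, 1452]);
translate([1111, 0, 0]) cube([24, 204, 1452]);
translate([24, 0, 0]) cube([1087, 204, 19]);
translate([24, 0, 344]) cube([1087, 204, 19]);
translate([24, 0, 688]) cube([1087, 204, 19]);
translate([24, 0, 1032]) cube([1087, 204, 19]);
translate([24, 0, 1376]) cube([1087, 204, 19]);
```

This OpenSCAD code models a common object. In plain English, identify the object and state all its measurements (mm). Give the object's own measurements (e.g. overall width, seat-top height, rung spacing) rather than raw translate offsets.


An open bookshelf. Two side panels, each 24 mm thick, 204 mm deep and 1452 mm tall, stand 1135 mm apart (outside-to-outside). Between them sit 5 shelves, each 19 mm thick and 204 mm deep, spanning the full gap between the sides. The bottom shelf rests on the floor (its underside at z = 0) and the clear gap between one shelf's top and the next shelf's underside is 325 mm.


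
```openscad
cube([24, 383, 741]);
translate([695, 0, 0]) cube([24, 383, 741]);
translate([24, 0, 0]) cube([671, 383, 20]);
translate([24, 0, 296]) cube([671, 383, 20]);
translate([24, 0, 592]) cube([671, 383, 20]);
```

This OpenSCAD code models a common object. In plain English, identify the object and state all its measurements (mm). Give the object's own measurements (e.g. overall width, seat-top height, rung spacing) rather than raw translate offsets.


An open bookshelf. Two side panels, each 24 mm thick, 383 mm deep and 741 mm tall, stand 719 mm apart (outside-to-outside). Between them sit 3 shelves, each 20 mm thick and 383 mm deep, spanning the full gap between the sides. The bottom shelf rests on the floor (its underside at z = 0) and the clear gap between one shelf's top and the next shelf's underside is 276 mm.


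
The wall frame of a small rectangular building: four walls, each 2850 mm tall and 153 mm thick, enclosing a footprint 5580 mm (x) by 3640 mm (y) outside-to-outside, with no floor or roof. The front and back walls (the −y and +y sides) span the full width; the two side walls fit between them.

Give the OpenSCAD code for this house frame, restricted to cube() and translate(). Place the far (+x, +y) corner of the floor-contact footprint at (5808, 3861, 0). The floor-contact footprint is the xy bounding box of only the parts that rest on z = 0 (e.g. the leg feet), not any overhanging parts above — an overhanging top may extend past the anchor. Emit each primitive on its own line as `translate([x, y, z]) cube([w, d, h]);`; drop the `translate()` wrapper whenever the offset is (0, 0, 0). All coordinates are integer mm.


translate([228, 221, 0]) cube([5580, 153, 2850]);
translate([228, 3708, 0]) cube([5580, 153, 2850]);
translate([228, 374, 0]) cube([153, 3334, 2850]);
translate([5655, 374, 0]) cube([153, 3334, 2850]);


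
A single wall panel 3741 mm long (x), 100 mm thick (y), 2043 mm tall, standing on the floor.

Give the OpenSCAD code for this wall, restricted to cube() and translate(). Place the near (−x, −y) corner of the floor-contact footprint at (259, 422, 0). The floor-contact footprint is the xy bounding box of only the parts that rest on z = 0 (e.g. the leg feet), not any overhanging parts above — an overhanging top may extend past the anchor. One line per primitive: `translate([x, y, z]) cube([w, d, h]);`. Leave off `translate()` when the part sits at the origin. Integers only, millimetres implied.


translate([259, 422, 0]) cube([3741, 100, 2043]);


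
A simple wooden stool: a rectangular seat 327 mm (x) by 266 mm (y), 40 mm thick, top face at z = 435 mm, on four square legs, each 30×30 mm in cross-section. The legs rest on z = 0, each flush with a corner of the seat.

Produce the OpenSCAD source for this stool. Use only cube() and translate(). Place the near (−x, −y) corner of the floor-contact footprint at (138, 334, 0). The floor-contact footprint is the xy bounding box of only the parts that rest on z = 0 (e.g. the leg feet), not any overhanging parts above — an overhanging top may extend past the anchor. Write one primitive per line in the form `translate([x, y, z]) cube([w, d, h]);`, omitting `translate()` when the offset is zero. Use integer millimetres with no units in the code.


translate([138, 334, 395]) cube([327, 266, 40]);
translate([138, 334, 0]) cube([30, 30, 395]);
translate([435, 334, 0]) cube([30, 30, 395]);
translate([138, 570, 0]) cube([30, 30, 395]);
translate([435, 570, 0]) cube([30, 30, 395]);


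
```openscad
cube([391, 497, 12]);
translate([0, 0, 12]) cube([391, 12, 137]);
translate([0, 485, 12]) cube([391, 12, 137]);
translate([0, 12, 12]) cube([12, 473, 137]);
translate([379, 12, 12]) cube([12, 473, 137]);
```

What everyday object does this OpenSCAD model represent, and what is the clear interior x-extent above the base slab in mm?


An open box. The internal width is 367 mm.

A 391×497 base slab with four walls standing on it — an open box. The base is 391 mm wide and the walls are 12 mm thick, so the internal width is 391 − 2 × 12 = 367 mm.


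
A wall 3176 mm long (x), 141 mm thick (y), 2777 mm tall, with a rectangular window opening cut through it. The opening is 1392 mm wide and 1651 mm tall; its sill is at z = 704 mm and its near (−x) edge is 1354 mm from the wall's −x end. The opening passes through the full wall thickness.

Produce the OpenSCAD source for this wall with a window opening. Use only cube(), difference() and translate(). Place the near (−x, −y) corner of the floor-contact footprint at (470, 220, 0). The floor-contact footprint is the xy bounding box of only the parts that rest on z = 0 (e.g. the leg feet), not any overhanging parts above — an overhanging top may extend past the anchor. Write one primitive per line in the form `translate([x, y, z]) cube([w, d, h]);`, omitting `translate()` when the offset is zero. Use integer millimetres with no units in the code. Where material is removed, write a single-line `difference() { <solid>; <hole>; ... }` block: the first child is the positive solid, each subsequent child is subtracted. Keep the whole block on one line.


difference() { translate([470, 220, 0]) cube([3176, 141, 2777]); translate([1824, 220, 704]) cube([1392, 141, 1651]); }
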